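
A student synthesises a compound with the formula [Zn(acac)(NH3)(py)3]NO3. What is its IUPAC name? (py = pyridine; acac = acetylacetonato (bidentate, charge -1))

(acetylacetonato)amminetris(pyridine)zinc(II) nitrate

The 1 nitrate counter-ion carries a total charge of -1, so each complex ion is 1+.
Ligand charges: 1×ammine (neutral), 3×pyridine (neutral), 1×acetylacetonato (-1 each); total -1. So Zn + (-1) = 1+, giving Zn = +2.
Ligands are named alphabetically: acetylacetonato before ammine before pyridine.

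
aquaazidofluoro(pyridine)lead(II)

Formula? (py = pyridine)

Ligands: 1 pyridine (py, neutral), 1 fluoro (F, -1), 1 aqua (H2O, neutral), 1 azido (N3, -1). Ligand charge sum = -2.
With Pb in oxidation state +2, the complex ion is [Pb...].

[PbF(H2O)(N3)(py)]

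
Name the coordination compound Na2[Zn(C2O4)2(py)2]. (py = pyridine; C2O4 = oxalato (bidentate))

sodium dioxalatobis(pyridine)zincate(II)

The 2 sodium counter-ions carry a total charge of +2, so each complex ion is 2−.
Ligand charges: 2×pyridine (neutral), 2×oxalato (-2 each); total -4. So Zn + (-4) = 2−, giving Zn = +2.
The complex ion is anionic, so zinc takes the -ate form zincate(II).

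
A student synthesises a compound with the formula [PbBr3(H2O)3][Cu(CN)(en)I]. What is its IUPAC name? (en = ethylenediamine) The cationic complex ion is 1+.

triaquatribromolead(IV) cyano(ethylenediamine)iodocuprate(I)

The complex cation is given as 1+; its ligand charges sum to -3, so Pb = +4.
A 1:1 salt means the anion carries the equal and opposite charge, 1−.
Anion: ligand charges sum to -2; for the ion to be 1−, Cu = +1.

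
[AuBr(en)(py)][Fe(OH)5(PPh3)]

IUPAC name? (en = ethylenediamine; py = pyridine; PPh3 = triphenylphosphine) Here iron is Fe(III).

bromo(ethylenediamine)(pyridine)gold(III) pentahydroxo(triphenylphosphine)ferrate(III)

Fe is given as +3; the anion's ligand charges sum to -5, so the complex anion is 2−.
A 1:1 salt means the cation carries the equal and opposite charge, 2+.
Cation: ligand charges sum to -1; for the ion to be 2+, Au = +3.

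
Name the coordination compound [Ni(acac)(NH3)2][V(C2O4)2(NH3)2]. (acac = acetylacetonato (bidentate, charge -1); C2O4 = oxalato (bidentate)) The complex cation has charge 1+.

(acetylacetonato)diamminenickel(II) diamminedioxalatovanadate(III)

The complex cation is given as 1+; its ligand charges sum to -1, so Ni = +2.
A 1:1 salt means the anion carries the equal and opposite charge, 1−.
Anion: ligand charges sum to -4; for the ion to be 1−, V = +3.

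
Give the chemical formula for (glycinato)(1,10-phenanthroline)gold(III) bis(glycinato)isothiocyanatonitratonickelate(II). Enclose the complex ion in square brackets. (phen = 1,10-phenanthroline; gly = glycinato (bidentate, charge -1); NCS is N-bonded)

Cation [Au…]: ligand charges -1, Au(III) ⇒ ion charge 2+.
Anion [Ni…]: ligand charges -4, Ni(II) ⇒ ion charge 2−.
One 2+ cation balances one 2− anion.

[Au(gly)(phen)][Ni(gly)2(NCS)(NO3)]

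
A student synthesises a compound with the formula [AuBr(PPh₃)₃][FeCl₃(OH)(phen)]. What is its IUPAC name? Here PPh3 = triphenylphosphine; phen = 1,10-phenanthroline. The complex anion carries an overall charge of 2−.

Both ions are complex: the cation is named first with the plain metal name, the anion second with the -ate form; each ion's ligands are alphabetised independently.
The complex anion is given as 2−; its ligand charges sum to -4, so Fe = +2.
A 1:1 salt means the cation carries the equal and opposite charge, 2+.
Cation: ligand charges sum to -1; for the ion to be 2+, Au = +3.

bromotris(triphenylphosphine)gold(III) trichlorohydroxo(1,10-phenanthroline)ferrate(II)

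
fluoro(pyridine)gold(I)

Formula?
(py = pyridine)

Ligands: 1 fluoro (F, -1), 1 pyridine (py, neutral). Ligand charge sum = -1.
With Au in oxidation state +1, the complex ion is [Au...].

[AuF(py)]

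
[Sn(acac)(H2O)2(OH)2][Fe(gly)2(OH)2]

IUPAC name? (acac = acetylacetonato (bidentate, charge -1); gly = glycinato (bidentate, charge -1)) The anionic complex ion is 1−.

The complex anion is given as 1−; its ligand charges sum to -4, so Fe = +3.
A 1:1 salt means the cation carries the equal and opposite charge, 1+.
Cation: ligand charges sum to -3; for the ion to be 1+, Sn = +4.

(acetylacetonato)diaquadihydroxotin(IV) bis(glycinato)dihydroxoferrate(III)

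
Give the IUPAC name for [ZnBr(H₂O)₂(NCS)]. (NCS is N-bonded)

There is no counter-ion, so the complex is neutral overall.
Ligand charges: 1×bromo (-1 each), 2×aqua (neutral), 1×isothiocyanato (-1 each); total -2. So Zn + (-2) = 0, giving Zn = +2.
Ligands are named alphabetically: aqua before bromo before isothiocyanato.

diaquabromoisothiocyanatozinc(II)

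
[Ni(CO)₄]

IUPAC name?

There is no counter-ion, so the complex is neutral overall.
Ligand charges: 4×carbonyl (neutral); total 0. So Ni + (0) = 0, giving Ni = 0.

tetracarbonylnickel(0)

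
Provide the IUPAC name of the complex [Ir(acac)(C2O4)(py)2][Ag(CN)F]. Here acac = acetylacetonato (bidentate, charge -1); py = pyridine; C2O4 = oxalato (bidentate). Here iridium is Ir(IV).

Both ions are complex: the cation is named first with the plain metal name, the anion second with the -ate form; each ion's ligands are alphabetised independently.
Ir is given as +4; the cation's ligand charges sum to -3, so the complex cation is 1+.
A 1:1 salt means the anion carries the equal and opposite charge, 1−.
Anion: ligand charges sum to -2; for the ion to be 1−, Ag = +1.

(acetylacetonato)oxalatobis(pyridine)iridium(IV) cyanofluoroargentate(I)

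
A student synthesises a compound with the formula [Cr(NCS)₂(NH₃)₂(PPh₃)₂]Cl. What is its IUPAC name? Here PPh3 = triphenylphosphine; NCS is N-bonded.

The 1 chloride counter-ion carries a total charge of -1, so each complex ion is 1+.
Ligand charges: 2×triphenylphosphine (neutral), 2×isothiocyanato (-1 each), 2×ammine (neutral); total -2. So Cr + (-2) = 1+, giving Cr = +3.
Ligands are named alphabetically: ammine before isothiocyanato before triphenylphosphine.

diamminediisothiocyanatobis(triphenylphosphine)chromium(III) chloride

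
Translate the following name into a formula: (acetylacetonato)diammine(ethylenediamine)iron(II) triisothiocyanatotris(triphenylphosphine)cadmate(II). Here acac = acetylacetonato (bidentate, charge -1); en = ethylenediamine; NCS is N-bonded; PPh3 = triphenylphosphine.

Cation [Fe…]: ligand charges -1, Fe(II) ⇒ ion charge 1+.
Anion [Cd…]: ligand charges -3, Cd(II) ⇒ ion charge 1−.
One 1+ cation balances one 1− anion.

[Fe(acac)(en)(NH3)2][Cd(NCS)3(PPh3)3]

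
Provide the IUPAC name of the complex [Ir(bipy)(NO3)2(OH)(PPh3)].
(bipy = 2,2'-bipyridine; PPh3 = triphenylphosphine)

(2,2'-bipyridine)hydroxodinitrato(triphenylphosphine)iridium(III)

There is no counter-ion, so the complex is neutral overall.
Ligand charges: 1×2,2'-bipyridine (neutral), 1×hydroxo (-1 each), 2×nitrato (-1 each), 1×triphenylphosphine (neutral); total -3. So Ir + (-3) = 0, giving Ir = +3.
Ligands are named alphabetically: bipyridine before hydroxo before nitrato before triphenylphosphine.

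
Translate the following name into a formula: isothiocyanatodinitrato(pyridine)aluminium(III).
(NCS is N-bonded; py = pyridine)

[Al(NCS)(NO3)2(py)]

Ligands: 2 nitrato (NO3, -1), 1 isothiocyanato (NCS, -1), 1 pyridine (py, neutral). Ligand charge sum = -3.
With Al in oxidation state +3, the complex ion is [Al...].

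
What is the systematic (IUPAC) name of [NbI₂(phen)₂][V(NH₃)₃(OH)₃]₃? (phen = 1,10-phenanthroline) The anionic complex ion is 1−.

diiodobis(1,10-phenanthroline)niobium(V) triamminetrihydroxovanadate(II)

The complex anion is given as 1−; its ligand charges sum to -3, so V = +2.
With 3 anions per cation, the cation must be 3×1 = 3+.
Cation: ligand charges sum to -2; for the ion to be 3+, Nb = +5.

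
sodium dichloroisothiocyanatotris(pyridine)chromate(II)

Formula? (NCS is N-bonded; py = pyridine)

Ligands: 1 isothiocyanato (NCS, -1), 3 pyridine (py, neutral), 2 chloro (Cl, -1). Ligand charge sum = -3.
Charge balance with sodium (+1) requires 1 complex ion per 1 sodium.

Na[CrCl2(NCS)(py)3]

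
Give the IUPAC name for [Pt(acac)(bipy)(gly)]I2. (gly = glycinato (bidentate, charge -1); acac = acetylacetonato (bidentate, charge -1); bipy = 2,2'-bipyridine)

The 2 iodide counter-ions carry a total charge of -2, so each complex ion is 2+.
Ligand charges: 1×glycinato (-1 each), 1×acetylacetonato (-1 each), 1×2,2'-bipyridine (neutral); total -2. So Pt + (-2) = 2+, giving Pt = +4.
Ligands are named alphabetically: acetylacetonato before bipyridine before glycinato.

(acetylacetonato)(2,2'-bipyridine)(glycinato)platinum(IV) iodide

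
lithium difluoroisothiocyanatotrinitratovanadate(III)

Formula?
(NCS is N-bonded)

Li3[VF2(NCS)(NO3)3]

Ligands: 3 nitrato (NO3, -1), 2 fluoro (F, -1), 1 isothiocyanato (NCS, -1). Ligand charge sum = -6.
With V in oxidation state +3, the complex ion is [V...]^3−.
Charge balance with lithium (+1) requires 1 complex ion per 3 lithium.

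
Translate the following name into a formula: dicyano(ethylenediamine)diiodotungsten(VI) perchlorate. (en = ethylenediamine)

[W(CN)2(en)I2](ClO4)2

Ligands: 1 ethylenediamine (en, neutral), 2 cyano (CN, -1), 2 iodo (I, -1). Ligand charge sum = -4.
Charge balance with perchlorate (-1) requires 1 complex ion per 2 perchlorate.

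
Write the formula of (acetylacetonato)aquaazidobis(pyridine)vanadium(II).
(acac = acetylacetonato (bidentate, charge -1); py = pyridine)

Ligands: 1 acetylacetonato (acac, -1), 1 aqua (H2O, neutral), 2 pyridine (py, neutral), 1 azido (N3, -1). Ligand charge sum = -2.
With V in oxidation state +2, the complex ion is [V...].

[V(acac)(H2O)(N3)(py)2]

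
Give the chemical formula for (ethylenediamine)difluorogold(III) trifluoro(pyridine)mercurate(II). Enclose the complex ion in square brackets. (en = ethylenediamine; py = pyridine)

[Au(en)F2][HgF3(py)]

Cation [Au…]: ligand charges -2, Au(III) ⇒ ion charge 1+.
Anion [Hg…]: ligand charges -3, Hg(II) ⇒ ion charge 1−.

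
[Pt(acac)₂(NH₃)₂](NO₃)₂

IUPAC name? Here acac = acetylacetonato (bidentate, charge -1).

The 2 nitrate counter-ions carry a total charge of -2, so each complex ion is 2+.
Ligand charges: 2×ammine (neutral), 2×acetylacetonato (-1 each); total -2. So Pt + (-2) = 2+, giving Pt = +4.
Ligands are named alphabetically: acetylacetonato before ammine.

bis(acetylacetonato)diammineplatinum(IV) nitrate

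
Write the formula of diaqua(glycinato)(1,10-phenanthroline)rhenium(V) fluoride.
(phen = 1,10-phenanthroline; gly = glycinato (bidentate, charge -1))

[Re(gly)(H2O)2(phen)]F4

Ligands: 1 1,10-phenanthroline (phen, neutral), 1 glycinato (gly, -1), 2 aqua (H2O, neutral). Ligand charge sum = -1.
Charge balance with fluoride (-1) requires 1 complex ion per 4 fluoride.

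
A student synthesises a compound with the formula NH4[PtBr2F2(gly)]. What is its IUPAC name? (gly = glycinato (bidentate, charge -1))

The 1 ammonium counter-ion carries a total charge of +1, so each complex ion is 1−.
Ligand charges: 1×glycinato (-1 each), 2×bromo (-1 each), 2×fluoro (-1 each); total -5. So Pt + (-5) = 1−, giving Pt = +4.
The complex ion is anionic, so platinum takes the -ate form platinate(IV).

ammonium dibromodifluoro(glycinato)platinate(IV)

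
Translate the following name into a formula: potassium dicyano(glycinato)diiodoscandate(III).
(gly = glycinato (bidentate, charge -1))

K2[Sc(CN)2(gly)I2]

Ligands: 2 cyano (CN, -1), 1 glycinato (gly, -1), 2 iodo (I, -1). Ligand charge sum = -5.
Charge balance with potassium (+1) requires 1 complex ion per 2 potassium.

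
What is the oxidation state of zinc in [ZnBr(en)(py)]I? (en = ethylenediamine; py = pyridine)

1 iodide outside the brackets (-1 each) → the complex ion is 1+.
Ligand charges: 1×en neutral; 1×Br = -1; 1×py neutral; sum -1.
Zn + (-1) = 1+ ⇒ Zn is +2.

+2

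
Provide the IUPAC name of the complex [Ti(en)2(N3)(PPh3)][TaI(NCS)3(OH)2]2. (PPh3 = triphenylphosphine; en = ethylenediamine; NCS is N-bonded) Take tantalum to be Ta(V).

azidobis(ethylenediamine)(triphenylphosphine)titanium(III) dihydroxoiodotriisothiocyanatotantalate(V)

Ta is given as +5; the anion's ligand charges sum to -6, so the complex anion is 1−.
With 2 anions per cation, the cation must be 2×1 = 2+.
Cation: ligand charges sum to -1; for the ion to be 2+, Ti = +3.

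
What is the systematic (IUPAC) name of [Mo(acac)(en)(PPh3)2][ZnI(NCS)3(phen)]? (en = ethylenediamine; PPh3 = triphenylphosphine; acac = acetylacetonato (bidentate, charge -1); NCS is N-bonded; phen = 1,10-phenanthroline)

(acetylacetonato)(ethylenediamine)bis(triphenylphosphine)molybdenum(III) iodotriisothiocyanato(1,10-phenanthroline)zincate(II)

Zinc is always +2 in its complexes; the anion's ligand charges sum to -4, so the complex anion is 2−.
A 1:1 salt means the cation carries the equal and opposite charge, 2+.
Cation: ligand charges sum to -1; for the ion to be 2+, Mo = +3.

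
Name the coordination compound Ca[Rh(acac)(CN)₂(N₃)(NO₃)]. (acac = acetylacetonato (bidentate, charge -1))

The 1 calcium counter-ion carries a total charge of +2, so each complex ion is 2−.
Ligand charges: 1×nitrato (-1 each), 2×cyano (-1 each), 1×azido (-1 each), 1×acetylacetonato (-1 each); total -5. So Rh + (-5) = 2−, giving Rh = +3.
Ligands are named alphabetically: acetylacetonato before azido before cyano before nitrato.
The complex ion is anionic, so rhodium takes the -ate form rhodate(III).

calcium (acetylacetonato)azidodicyanonitratorhodate(III)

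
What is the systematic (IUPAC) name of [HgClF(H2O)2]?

diaquachlorofluoromercury(II)

There is no counter-ion, so the complex is neutral overall.
Ligand charges: 1×chloro (-1 each), 1×fluoro (-1 each), 2×aqua (neutral); total -2. So Hg + (-2) = 0, giving Hg = +2.
Ligands are named alphabetically: aqua before chloro before fluoro.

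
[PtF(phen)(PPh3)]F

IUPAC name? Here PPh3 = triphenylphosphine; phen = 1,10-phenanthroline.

fluoro(1,10-phenanthroline)(triphenylphosphine)platinum(II) fluoride

The 1 fluoride counter-ion carries a total charge of -1, so each complex ion is 1+.
Ligand charges: 1×triphenylphosphine (neutral), 1×1,10-phenanthroline (neutral), 1×fluoro (-1 each); total -1. So Pt + (-1) = 1+, giving Pt = +2.
Ligands are named alphabetically: fluoro before phenanthroline before triphenylphosphine.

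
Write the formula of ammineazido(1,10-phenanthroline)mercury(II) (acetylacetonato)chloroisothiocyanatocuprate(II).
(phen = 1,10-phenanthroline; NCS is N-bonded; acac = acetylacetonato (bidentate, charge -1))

[Hg(N3)(NH3)(phen)][Cu(acac)Cl(NCS)]

Cation [Hg…]: ligand charges -1, Hg(II) ⇒ ion charge 1+.
Anion [Cu…]: ligand charges -3, Cu(II) ⇒ ion charge 1−.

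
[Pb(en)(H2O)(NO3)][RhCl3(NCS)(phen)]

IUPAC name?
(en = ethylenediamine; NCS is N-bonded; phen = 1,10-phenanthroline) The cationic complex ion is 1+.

Both ions are complex: the cation is named first with the plain metal name, the anion second with the -ate form; each ion's ligands are alphabetised independently.
The complex cation is given as 1+; its ligand charges sum to -1, so Pb = +2.
A 1:1 salt means the anion carries the equal and opposite charge, 1−.
Anion: ligand charges sum to -4; for the ion to be 1−, Rh = +3.

aqua(ethylenediamine)nitratolead(II) trichloroisothiocyanato(1,10-phenanthroline)rhodate(III)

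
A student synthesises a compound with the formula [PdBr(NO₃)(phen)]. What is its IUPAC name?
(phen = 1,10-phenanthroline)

There is no counter-ion, so the complex is neutral overall.
Ligand charges: 1×nitrato (-1 each), 1×1,10-phenanthroline (neutral), 1×bromo (-1 each); total -2. So Pd + (-2) = 0, giving Pd = +2.
Ligands are named alphabetically: bromo before nitrato before phenanthroline.

bromonitrato(1,10-phenanthroline)palladium(II)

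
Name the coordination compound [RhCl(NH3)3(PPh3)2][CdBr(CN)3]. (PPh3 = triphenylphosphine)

triamminechlorobis(triphenylphosphine)rhodium(III) bromotricyanocadmate(II)

Both ions are complex: the cation is named first with the plain metal name, the anion second with the -ate form; each ion's ligands are alphabetised independently.
Cadmium is always +2 in its complexes; the anion's ligand charges sum to -4, so the complex anion is 2−.
A 1:1 salt means the cation carries the equal and opposite charge, 2+.
Cation: ligand charges sum to -1; for the ion to be 2+, Rh = +3.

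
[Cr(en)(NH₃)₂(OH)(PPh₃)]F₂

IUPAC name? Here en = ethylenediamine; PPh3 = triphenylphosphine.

diammine(ethylenediamine)hydroxo(triphenylphosphine)chromium(III) fluoride

The 2 fluoride counter-ions carry a total charge of -2, so each complex ion is 2+.
Ligand charges: 1×ethylenediamine (neutral), 1×hydroxo (-1 each), 1×triphenylphosphine (neutral), 2×ammine (neutral); total -1. So Cr + (-1) = 2+, giving Cr = +3.
Ligands are named alphabetically: ammine before ethylenediamine before hydroxo before triphenylphosphine.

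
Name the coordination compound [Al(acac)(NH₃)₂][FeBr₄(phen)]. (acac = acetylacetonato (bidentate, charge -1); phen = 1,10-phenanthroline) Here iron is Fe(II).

Both ions are complex: the cation is named first with the plain metal name, the anion second with the -ate form; each ion's ligands are alphabetised independently.
Fe is given as +2; the anion's ligand charges sum to -4, so the complex anion is 2−.
A 1:1 salt means the cation carries the equal and opposite charge, 2+.
Cation: ligand charges sum to -1; for the ion to be 2+, Al = +3.

(acetylacetonato)diamminealuminium(III) tetrabromo(1,10-phenanthroline)ferrate(II)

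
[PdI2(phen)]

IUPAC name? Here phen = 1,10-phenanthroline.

There is no counter-ion, so the complex is neutral overall.
Ligand charges: 2×iodo (-1 each), 1×1,10-phenanthroline (neutral); total -2. So Pd + (-2) = 0, giving Pd = +2.
Ligands are named alphabetically: iodo before phenanthroline.

diiodo(1,10-phenanthroline)palladium(II)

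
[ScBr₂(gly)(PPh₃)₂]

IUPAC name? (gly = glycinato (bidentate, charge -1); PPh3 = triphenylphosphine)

There is no counter-ion, so the complex is neutral overall.
Ligand charges: 2×bromo (-1 each), 1×glycinato (-1 each), 2×triphenylphosphine (neutral); total -3. So Sc + (-3) = 0, giving Sc = +3.
Ligands are named alphabetically: bromo before glycinato before triphenylphosphine.

dibromo(glycinato)bis(triphenylphosphine)scandium(III)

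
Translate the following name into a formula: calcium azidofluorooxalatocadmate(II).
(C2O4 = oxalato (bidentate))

Ligands: 1 oxalato (C2O4, -2), 1 azido (N3, -1), 1 fluoro (F, -1). Ligand charge sum = -4.
With Cd in oxidation state +2, the complex ion is [Cd...]^2−.
Charge balance with calcium (+2) requires 1 complex ion per 1 calcium.

Ca[Cd(C2O4)F(N3)]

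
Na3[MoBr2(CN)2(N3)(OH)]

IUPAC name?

sodium azidodibromodicyanohydroxomolybdate(III)

The 3 sodium counter-ions carry a total charge of +3, so each complex ion is 3−.
Ligand charges: 1×hydroxo (-1 each), 2×cyano (-1 each), 2×bromo (-1 each), 1×azido (-1 each); total -6. So Mo + (-6) = 3−, giving Mo = +3.
Ligands are named alphabetically: azido before bromo before cyano before hydroxo.
The complex ion is anionic, so molybdenum takes the -ate form molybdate(III).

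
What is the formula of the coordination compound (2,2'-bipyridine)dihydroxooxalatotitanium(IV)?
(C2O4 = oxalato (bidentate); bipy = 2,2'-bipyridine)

[Ti(bipy)(C2O4)(OH)2]

Ligands: 2 hydroxo (OH, -1), 1 oxalato (C2O4, -2), 1 2,2'-bipyridine (bipy, neutral). Ligand charge sum = -4.
With Ti in oxidation state +4, the complex ion is [Ti...].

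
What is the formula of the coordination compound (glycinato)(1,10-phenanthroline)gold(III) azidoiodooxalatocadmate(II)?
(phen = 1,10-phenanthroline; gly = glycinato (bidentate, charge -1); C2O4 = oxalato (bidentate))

[Au(gly)(phen)][Cd(C2O4)I(N3)]

Cation [Au…]: ligand charges -1, Au(III) ⇒ ion charge 2+.
Anion [Cd…]: ligand charges -4, Cd(II) ⇒ ion charge 2−.
One 2+ cation balances one 2− anion.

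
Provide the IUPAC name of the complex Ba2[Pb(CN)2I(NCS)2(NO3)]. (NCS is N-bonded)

The 2 barium counter-ions carry a total charge of +4, so each complex ion is 4−.
Ligand charges: 2×isothiocyanato (-1 each), 2×cyano (-1 each), 1×nitrato (-1 each), 1×iodo (-1 each); total -6. So Pb + (-6) = 4−, giving Pb = +2.
Ligands are named alphabetically: cyano before iodo before isothiocyanato before nitrato.
The complex ion is anionic, so lead takes the -ate form plumbate(II).

barium dicyanoiododiisothiocyanatonitratoplumbate(II)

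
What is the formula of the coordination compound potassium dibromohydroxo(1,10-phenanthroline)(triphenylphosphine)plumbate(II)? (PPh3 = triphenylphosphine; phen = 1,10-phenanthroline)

Ligands: 1 triphenylphosphine (PPh3, neutral), 1 hydroxo (OH, -1), 1 1,10-phenanthroline (phen, neutral), 2 bromo (Br, -1). Ligand charge sum = -3.
With Pb in oxidation state +2, the complex ion is [Pb...]^1−.
Charge balance with potassium (+1) requires 1 complex ion per 1 potassium.

K[PbBr2(OH)(phen)(PPh3)]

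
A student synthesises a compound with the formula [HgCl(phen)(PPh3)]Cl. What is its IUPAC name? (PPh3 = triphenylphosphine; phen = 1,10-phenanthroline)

The 1 chloride counter-ion carries a total charge of -1, so each complex ion is 1+.
Ligand charges: 1×chloro (-1 each), 1×triphenylphosphine (neutral), 1×1,10-phenanthroline (neutral); total -1. So Hg + (-1) = 1+, giving Hg = +2.
Ligands are named alphabetically: chloro before phenanthroline before triphenylphosphine.

chloro(1,10-phenanthroline)(triphenylphosphine)mercury(II) chloride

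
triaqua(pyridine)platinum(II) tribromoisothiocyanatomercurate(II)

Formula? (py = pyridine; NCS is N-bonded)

Cation [Pt…]: ligand charges 0, Pt(II) ⇒ ion charge 2+.
Anion [Hg…]: ligand charges -4, Hg(II) ⇒ ion charge 2−.
One 2+ cation balances one 2− anion.

[Pt(H2O)3(py)][HgBr3(NCS)]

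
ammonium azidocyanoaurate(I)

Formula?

Ligands: 1 azido (N3, -1), 1 cyano (CN, -1). Ligand charge sum = -2.
With Au in oxidation state +1, the complex ion is [Au...]^1−.
Charge balance with ammonium (+1) requires 1 complex ion per 1 ammonium.

NH4[Au(CN)(N3)]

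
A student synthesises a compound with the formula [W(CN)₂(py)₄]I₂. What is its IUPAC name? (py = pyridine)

dicyanotetrakis(pyridine)tungsten(IV) iodide

The 2 iodide counter-ions carry a total charge of -2, so each complex ion is 2+.
Ligand charges: 4×pyridine (neutral), 2×cyano (-1 each); total -2. So W + (-2) = 2+, giving W = +4.
Ligands are named alphabetically: cyano before pyridine.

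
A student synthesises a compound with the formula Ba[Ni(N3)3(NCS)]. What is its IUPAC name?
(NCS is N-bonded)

barium triazidoisothiocyanatonickelate(II)

The 1 barium counter-ion carries a total charge of +2, so each complex ion is 2−.
Ligand charges: 1×isothiocyanato (-1 each), 3×azido (-1 each); total -4. So Ni + (-4) = 2−, giving Ni = +2.
Ligands are named alphabetically: azido before isothiocyanato.
The complex ion is anionic, so nickel takes the -ate form nickelate(II).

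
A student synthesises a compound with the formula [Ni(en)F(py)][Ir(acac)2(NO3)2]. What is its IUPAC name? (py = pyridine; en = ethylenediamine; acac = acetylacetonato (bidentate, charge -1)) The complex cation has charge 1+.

(ethylenediamine)fluoro(pyridine)nickel(II) bis(acetylacetonato)dinitratoiridate(III)

Both ions are complex: the cation is named first with the plain metal name, the anion second with the -ate form; each ion's ligands are alphabetised independently.
The complex cation is given as 1+; its ligand charges sum to -1, so Ni = +2.
A 1:1 salt means the anion carries the equal and opposite charge, 1−.
Anion: ligand charges sum to -4; for the ion to be 1−, Ir = +3.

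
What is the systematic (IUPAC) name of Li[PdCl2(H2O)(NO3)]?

The 1 lithium counter-ion carries a total charge of +1, so each complex ion is 1−.
Ligand charges: 1×nitrato (-1 each), 1×aqua (neutral), 2×chloro (-1 each); total -3. So Pd + (-3) = 1−, giving Pd = +2.
The complex ion is anionic, so palladium takes the -ate form palladate(II).

lithium aquadichloronitratopalladate(II)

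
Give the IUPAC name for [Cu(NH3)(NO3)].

There is no counter-ion, so the complex is neutral overall.
Ligand charges: 1×nitrato (-1 each), 1×ammine (neutral); total -1. So Cu + (-1) = 0, giving Cu = +1.
Ligands are named alphabetically: ammine before nitrato.

amminenitratocopper(I)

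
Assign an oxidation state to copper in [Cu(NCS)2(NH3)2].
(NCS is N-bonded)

+2

No counter-ion: the bracketed complex is neutral.
Ligand charges: 2×NCS = -2; 2×NH3 neutral; sum -2.
Cu + (-2) = 0 ⇒ Cu is +2.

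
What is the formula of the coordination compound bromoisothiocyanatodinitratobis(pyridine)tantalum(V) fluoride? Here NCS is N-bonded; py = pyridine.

Ligands: 1 bromo (Br, -1), 2 nitrato (NO3, -1), 1 isothiocyanato (NCS, -1), 2 pyridine (py, neutral). Ligand charge sum = -4.
With Ta in oxidation state +5, the complex ion is [Ta...]^1+.
Charge balance with fluoride (-1) requires 1 complex ion per 1 fluoride.

[TaBr(NCS)(NO3)2(py)2]F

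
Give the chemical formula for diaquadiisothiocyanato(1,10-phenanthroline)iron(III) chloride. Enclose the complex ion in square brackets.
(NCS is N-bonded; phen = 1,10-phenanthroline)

[Fe(H2O)2(NCS)2(phen)]Cl

Ligands: 2 isothiocyanato (NCS, -1), 2 aqua (H2O, neutral), 1 1,10-phenanthroline (phen, neutral). Ligand charge sum = -2.
With Fe in oxidation state +3, the complex ion is [Fe...]^1+.
Charge balance with chloride (-1) requires 1 complex ion per 1 chloride.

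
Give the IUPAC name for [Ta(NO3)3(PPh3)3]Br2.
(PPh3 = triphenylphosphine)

trinitratotris(triphenylphosphine)tantalum(V) bromide

The 2 bromide counter-ions carry a total charge of -2, so each complex ion is 2+.
Ligand charges: 3×nitrato (-1 each), 3×triphenylphosphine (neutral); total -3. So Ta + (-3) = 2+, giving Ta = +5.
Ligands are named alphabetically: nitrato before triphenylphosphine.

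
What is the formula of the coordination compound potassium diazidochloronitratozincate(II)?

Ligands: 2 azido (N3, -1), 1 chloro (Cl, -1), 1 nitrato (NO3, -1). Ligand charge sum = -4.
With Zn in oxidation state +2, the complex ion is [Zn...]^2−.
Charge balance with potassium (+1) requires 1 complex ion per 2 potassium.

K2[ZnCl(N3)2(NO3)]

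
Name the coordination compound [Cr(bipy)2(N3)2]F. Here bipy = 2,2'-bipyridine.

The 1 fluoride counter-ion carries a total charge of -1, so each complex ion is 1+.
Ligand charges: 2×azido (-1 each), 2×2,2'-bipyridine (neutral); total -2. So Cr + (-2) = 1+, giving Cr = +3.
Ligands are named alphabetically: azido before bipyridine.

diazidobis(2,2'-bipyridine)chromium(III) fluoride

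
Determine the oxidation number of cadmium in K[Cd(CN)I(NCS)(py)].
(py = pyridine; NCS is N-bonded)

1 potassium outside the brackets (+1 each) → the complex ion is 1−.
Ligand charges: 1×py neutral; 1×CN = -1; 1×I = -1; 1×NCS = -1; sum -3.
Cd + (-3) = 1− ⇒ Cd is +2.

+2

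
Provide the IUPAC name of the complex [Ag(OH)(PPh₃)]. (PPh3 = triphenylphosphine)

hydroxo(triphenylphosphine)silver(I)

There is no counter-ion, so the complex is neutral overall.
Ligand charges: 1×triphenylphosphine (neutral), 1×hydroxo (-1 each); total -1. So Ag + (-1) = 0, giving Ag = +1.
Ligands are named alphabetically: hydroxo before triphenylphosphine.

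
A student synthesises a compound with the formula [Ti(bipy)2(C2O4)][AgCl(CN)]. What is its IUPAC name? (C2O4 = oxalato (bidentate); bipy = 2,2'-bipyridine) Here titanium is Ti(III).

bis(2,2'-bipyridine)oxalatotitanium(III) chlorocyanoargentate(I)

Ti is given as +3; the cation's ligand charges sum to -2, so the complex cation is 1+.
A 1:1 salt means the anion carries the equal and opposite charge, 1−.
Anion: ligand charges sum to -2; for the ion to be 1−, Ag = +1.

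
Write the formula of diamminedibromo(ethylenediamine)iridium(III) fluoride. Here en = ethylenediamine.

Ligands: 2 ammine (NH3, neutral), 1 ethylenediamine (en, neutral), 2 bromo (Br, -1). Ligand charge sum = -2.
Charge balance with fluoride (-1) requires 1 complex ion per 1 fluoride.

[IrBr2(en)(NH3)2]F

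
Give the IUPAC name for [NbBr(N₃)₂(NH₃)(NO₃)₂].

There is no counter-ion, so the complex is neutral overall.
Ligand charges: 2×azido (-1 each), 1×bromo (-1 each), 2×nitrato (-1 each), 1×ammine (neutral); total -5. So Nb + (-5) = 0, giving Nb = +5.
Ligands are named alphabetically: ammine before azido before bromo before nitrato.

amminediazidobromodinitratoniobium(V)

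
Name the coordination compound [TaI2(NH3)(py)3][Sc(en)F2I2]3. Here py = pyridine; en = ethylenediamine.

amminediiodotris(pyridine)tantalum(V) (ethylenediamine)difluorodiiodoscandate(III)

Both ions are complex: the cation is named first with the plain metal name, the anion second with the -ate form; each ion's ligands are alphabetised independently.
Scandium is always +3 in its complexes; the anion's ligand charges sum to -4, so the complex anion is 1−.
With 3 anions per cation, the cation must be 3×1 = 3+.
Cation: ligand charges sum to -2; for the ion to be 3+, Ta = +5.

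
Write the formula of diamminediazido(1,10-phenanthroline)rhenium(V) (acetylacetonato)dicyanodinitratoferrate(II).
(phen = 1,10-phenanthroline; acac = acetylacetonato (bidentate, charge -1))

Cation [Re…]: ligand charges -2, Re(V) ⇒ ion charge 3+.
Anion [Fe…]: ligand charges -5, Fe(II) ⇒ ion charge 3−.
One 3+ cation balances one 3− anion.

[Re(N3)2(NH3)2(phen)][Fe(acac)(CN)2(NO3)2]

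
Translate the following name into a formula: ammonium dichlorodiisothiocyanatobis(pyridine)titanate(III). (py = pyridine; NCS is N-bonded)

NH4[TiCl2(NCS)2(py)2]

Ligands: 2 pyridine (py, neutral), 2 isothiocyanato (NCS, -1), 2 chloro (Cl, -1). Ligand charge sum = -4.
With Ti in oxidation state +3, the complex ion is [Ti...]^1−.
Charge balance with ammonium (+1) requires 1 complex ion per 1 ammonium.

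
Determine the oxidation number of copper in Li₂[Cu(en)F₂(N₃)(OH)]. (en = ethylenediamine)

+2

2 lithium outside the brackets (+1 each) → the complex ion is 2−.
Ligand charges: 1×en neutral; 1×OH = -1; 2×F = -2; 1×N3 = -1; sum -4.
Cu + (-4) = 2− ⇒ Cu is +2.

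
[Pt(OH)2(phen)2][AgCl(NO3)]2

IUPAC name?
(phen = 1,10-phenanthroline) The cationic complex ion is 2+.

dihydroxobis(1,10-phenanthroline)platinum(IV) chloronitratoargentate(I)

Both ions are complex: the cation is named first with the plain metal name, the anion second with the -ate form; each ion's ligands are alphabetised independently.
The complex cation is given as 2+; its ligand charges sum to -2, so Pt = +4.
With 2 anions per cation, each anion must be 2/2 = 1−.
Anion: ligand charges sum to -2; for the ion to be 1−, Ag = +1.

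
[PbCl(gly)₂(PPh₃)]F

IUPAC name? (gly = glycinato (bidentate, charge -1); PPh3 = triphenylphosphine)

The 1 fluoride counter-ion carries a total charge of -1, so each complex ion is 1+.
Ligand charges: 1×chloro (-1 each), 2×glycinato (-1 each), 1×triphenylphosphine (neutral); total -3. So Pb + (-3) = 1+, giving Pb = +4.
Ligands are named alphabetically: chloro before glycinato before triphenylphosphine.

chlorobis(glycinato)(triphenylphosphine)lead(IV) fluoride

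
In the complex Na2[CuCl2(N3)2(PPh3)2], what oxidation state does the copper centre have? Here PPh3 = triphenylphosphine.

+2

2 sodium outside the brackets (+1 each) → the complex ion is 2−.
Ligand charges: 2×N3 = -2; 2×Cl = -2; 2×PPh3 neutral; sum -4.
Cu + (-4) = 2− ⇒ Cu is +2.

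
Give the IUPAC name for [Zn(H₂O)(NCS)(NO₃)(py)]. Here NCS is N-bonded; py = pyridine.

There is no counter-ion, so the complex is neutral overall.
Ligand charges: 1×aqua (neutral), 1×nitrato (-1 each), 1×isothiocyanato (-1 each), 1×pyridine (neutral); total -2. So Zn + (-2) = 0, giving Zn = +2.
Ligands are named alphabetically: aqua before isothiocyanato before nitrato before pyridine.

aquaisothiocyanatonitrato(pyridine)zinc(II)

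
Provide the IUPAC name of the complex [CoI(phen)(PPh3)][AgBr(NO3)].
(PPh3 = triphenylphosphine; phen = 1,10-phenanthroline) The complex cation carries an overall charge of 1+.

Both ions are complex: the cation is named first with the plain metal name, the anion second with the -ate form; each ion's ligands are alphabetised independently.
The complex cation is given as 1+; its ligand charges sum to -1, so Co = +2.
A 1:1 salt means the anion carries the equal and opposite charge, 1−.
Anion: ligand charges sum to -2; for the ion to be 1−, Ag = +1.

iodo(1,10-phenanthroline)(triphenylphosphine)cobalt(II) bromonitratoargentate(I)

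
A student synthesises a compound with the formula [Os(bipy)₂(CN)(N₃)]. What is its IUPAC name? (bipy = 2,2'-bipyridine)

azidobis(2,2'-bipyridine)cyanoosmium(II)

There is no counter-ion, so the complex is neutral overall.
Ligand charges: 1×azido (-1 each), 2×2,2'-bipyridine (neutral), 1×cyano (-1 each); total -2. So Os + (-2) = 0, giving Os = +2.
Ligands are named alphabetically: azido before bipyridine before cyano.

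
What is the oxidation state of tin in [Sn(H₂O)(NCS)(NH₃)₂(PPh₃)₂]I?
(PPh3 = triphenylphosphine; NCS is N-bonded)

1 iodide outside the brackets (-1 each) → the complex ion is 1+.
Ligand charges: 2×NH3 neutral; 1×H2O neutral; 2×PPh3 neutral; 1×NCS = -1; sum -1.
Sn + (-1) = 1+ ⇒ Sn is +2.

+2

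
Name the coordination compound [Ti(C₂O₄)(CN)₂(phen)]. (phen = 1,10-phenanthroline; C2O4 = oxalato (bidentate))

There is no counter-ion, so the complex is neutral overall.
Ligand charges: 2×cyano (-1 each), 1×1,10-phenanthroline (neutral), 1×oxalato (-2 each); total -4. So Ti + (-4) = 0, giving Ti = +4.
Ligands are named alphabetically: cyano before oxalato before phenanthroline.

dicyanooxalato(1,10-phenanthroline)titanium(IV)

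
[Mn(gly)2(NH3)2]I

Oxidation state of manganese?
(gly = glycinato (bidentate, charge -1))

+3

1 iodide outside the brackets (-1 each) → the complex ion is 1+.
Ligand charges: 2×gly = -2; 2×NH3 neutral; sum -2.
Mn + (-2) = 1+ ⇒ Mn is +3.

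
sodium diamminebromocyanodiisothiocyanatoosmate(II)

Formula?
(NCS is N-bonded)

Ligands: 2 ammine (NH3, neutral), 1 bromo (Br, -1), 2 isothiocyanato (NCS, -1), 1 cyano (CN, -1). Ligand charge sum = -4.
Charge balance with sodium (+1) requires 1 complex ion per 2 sodium.

Na2[OsBr(CN)(NCS)2(NH3)2]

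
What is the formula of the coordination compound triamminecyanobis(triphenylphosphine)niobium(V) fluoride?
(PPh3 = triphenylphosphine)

Ligands: 3 ammine (NH3, neutral), 2 triphenylphosphine (PPh3, neutral), 1 cyano (CN, -1). Ligand charge sum = -1.
With Nb in oxidation state +5, the complex ion is [Nb...]^4+.
Charge balance with fluoride (-1) requires 1 complex ion per 4 fluoride.

[Nb(CN)(NH3)3(PPh3)2]F4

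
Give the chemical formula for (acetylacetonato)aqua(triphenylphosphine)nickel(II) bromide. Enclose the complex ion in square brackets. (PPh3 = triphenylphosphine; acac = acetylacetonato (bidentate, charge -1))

Ligands: 1 aqua (H2O, neutral), 1 triphenylphosphine (PPh3, neutral), 1 acetylacetonato (acac, -1). Ligand charge sum = -1.
With Ni in oxidation state +2, the complex ion is [Ni...]^1+.
Charge balance with bromide (-1) requires 1 complex ion per 1 bromide.

[Ni(acac)(H2O)(PPh3)]Br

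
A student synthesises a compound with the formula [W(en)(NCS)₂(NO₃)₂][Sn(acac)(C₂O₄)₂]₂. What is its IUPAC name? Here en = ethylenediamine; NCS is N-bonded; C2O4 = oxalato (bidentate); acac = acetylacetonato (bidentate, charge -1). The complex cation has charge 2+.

Both ions are complex: the cation is named first with the plain metal name, the anion second with the -ate form; each ion's ligands are alphabetised independently.
The complex cation is given as 2+; its ligand charges sum to -4, so W = +6.
With 2 anions per cation, each anion must be 2/2 = 1−.
Anion: ligand charges sum to -5; for the ion to be 1−, Sn = +4.

(ethylenediamine)diisothiocyanatodinitratotungsten(VI) (acetylacetonato)dioxalatostannate(IV)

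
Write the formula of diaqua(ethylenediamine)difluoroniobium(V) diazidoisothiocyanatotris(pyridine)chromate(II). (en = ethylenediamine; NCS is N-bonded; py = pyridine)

[Nb(en)F2(H2O)2][Cr(N3)2(NCS)(py)3]3

Cation [Nb…]: ligand charges -2, Nb(V) ⇒ ion charge 3+.
Anion [Cr…]: ligand charges -3, Cr(II) ⇒ ion charge 1−.
One 3+ cation requires 3 of the 1− anion.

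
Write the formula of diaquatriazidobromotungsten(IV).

[WBr(H2O)2(N3)3]

Ligands: 3 azido (N3, -1), 1 bromo (Br, -1), 2 aqua (H2O, neutral). Ligand charge sum = -4.
With W in oxidation state +4, the complex ion is [W...].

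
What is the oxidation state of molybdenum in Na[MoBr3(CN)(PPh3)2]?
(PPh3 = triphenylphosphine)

1 sodium outside the brackets (+1 each) → the complex ion is 1−.
Ligand charges: 1×CN = -1; 3×Br = -3; 2×PPh3 neutral; sum -4.
Mo + (-4) = 1− ⇒ Mo is +3.

+3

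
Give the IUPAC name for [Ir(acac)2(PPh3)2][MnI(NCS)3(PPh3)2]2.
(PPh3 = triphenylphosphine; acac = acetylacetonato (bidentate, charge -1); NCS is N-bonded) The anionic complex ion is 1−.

bis(acetylacetonato)bis(triphenylphosphine)iridium(IV) iodotriisothiocyanatobis(triphenylphosphine)manganate(III)

The complex anion is given as 1−; its ligand charges sum to -4, so Mn = +3.
With 2 anions per cation, the cation must be 2×1 = 2+.
Cation: ligand charges sum to -2; for the ion to be 2+, Ir = +4.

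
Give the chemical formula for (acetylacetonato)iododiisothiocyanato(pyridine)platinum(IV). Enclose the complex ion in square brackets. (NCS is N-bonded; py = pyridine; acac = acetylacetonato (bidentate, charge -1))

[Pt(acac)I(NCS)2(py)]

Ligands: 2 isothiocyanato (NCS, -1), 1 iodo (I, -1), 1 pyridine (py, neutral), 1 acetylacetonato (acac, -1). Ligand charge sum = -4.
With Pt in oxidation state +4, the complex ion is [Pt...].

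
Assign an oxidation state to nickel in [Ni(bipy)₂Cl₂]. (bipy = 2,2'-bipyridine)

No counter-ion: the bracketed complex is neutral.
Ligand charges: 2×Cl = -2; 2×bipy neutral; sum -2.
Ni + (-2) = 0 ⇒ Ni is +2.

+2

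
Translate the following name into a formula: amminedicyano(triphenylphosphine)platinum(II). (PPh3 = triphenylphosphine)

Ligands: 1 triphenylphosphine (PPh3, neutral), 2 cyano (CN, -1), 1 ammine (NH3, neutral). Ligand charge sum = -2.
With Pt in oxidation state +2, the complex ion is [Pt...].

[Pt(CN)2(NH3)(PPh3)]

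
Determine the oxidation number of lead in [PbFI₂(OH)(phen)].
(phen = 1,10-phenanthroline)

+4

No counter-ion: the bracketed complex is neutral.
Ligand charges: 2×I = -2; 1×OH = -1; 1×phen neutral; 1×F = -1; sum -4.
Pb + (-4) = 0 ⇒ Pb is +4.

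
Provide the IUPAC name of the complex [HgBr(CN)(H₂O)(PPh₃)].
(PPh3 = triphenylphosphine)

There is no counter-ion, so the complex is neutral overall.
Ligand charges: 1×aqua (neutral), 1×bromo (-1 each), 1×triphenylphosphine (neutral), 1×cyano (-1 each); total -2. So Hg + (-2) = 0, giving Hg = +2.
Ligands are named alphabetically: aqua before bromo before cyano before triphenylphosphine.

aquabromocyano(triphenylphosphine)mercury(II)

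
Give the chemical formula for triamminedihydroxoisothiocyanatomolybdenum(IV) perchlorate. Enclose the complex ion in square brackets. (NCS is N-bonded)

Ligands: 1 isothiocyanato (NCS, -1), 3 ammine (NH3, neutral), 2 hydroxo (OH, -1). Ligand charge sum = -3.
With Mo in oxidation state +4, the complex ion is [Mo...]^1+.
Charge balance with perchlorate (-1) requires 1 complex ion per 1 perchlorate.

[Mo(NCS)(NH3)3(OH)2]ClO4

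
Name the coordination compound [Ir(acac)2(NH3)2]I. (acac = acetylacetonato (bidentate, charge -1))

bis(acetylacetonato)diammineiridium(III) iodide

The 1 iodide counter-ion carries a total charge of -1, so each complex ion is 1+.
Ligand charges: 2×acetylacetonato (-1 each), 2×ammine (neutral); total -2. So Ir + (-2) = 1+, giving Ir = +3.
Ligands are named alphabetically: acetylacetonato before ammine.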